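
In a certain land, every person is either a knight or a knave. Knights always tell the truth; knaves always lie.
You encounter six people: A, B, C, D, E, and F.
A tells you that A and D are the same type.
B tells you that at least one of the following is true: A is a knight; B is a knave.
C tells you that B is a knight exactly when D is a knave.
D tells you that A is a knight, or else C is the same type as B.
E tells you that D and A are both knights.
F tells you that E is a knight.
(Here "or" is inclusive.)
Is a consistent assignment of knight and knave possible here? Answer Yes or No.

Yes

One consistent assignment: A=knight, B=knight, C=knave, D=knight, E=knight, F=knight.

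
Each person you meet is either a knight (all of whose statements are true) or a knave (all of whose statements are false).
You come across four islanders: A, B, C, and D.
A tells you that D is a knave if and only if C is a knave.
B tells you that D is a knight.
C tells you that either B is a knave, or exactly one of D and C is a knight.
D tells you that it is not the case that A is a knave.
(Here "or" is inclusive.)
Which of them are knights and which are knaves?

A is a knave, B is a knave, C is a knight, and D is a knave.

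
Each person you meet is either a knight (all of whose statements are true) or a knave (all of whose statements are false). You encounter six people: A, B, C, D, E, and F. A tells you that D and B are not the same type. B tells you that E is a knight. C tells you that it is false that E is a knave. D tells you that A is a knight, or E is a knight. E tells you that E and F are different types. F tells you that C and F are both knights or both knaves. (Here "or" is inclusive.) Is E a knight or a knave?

Consistent assignments: {A=knave, B=knight, C=knight, D=knight, E=knight, F=knave}
In every consistent assignment, E is a knight.

E is a knight.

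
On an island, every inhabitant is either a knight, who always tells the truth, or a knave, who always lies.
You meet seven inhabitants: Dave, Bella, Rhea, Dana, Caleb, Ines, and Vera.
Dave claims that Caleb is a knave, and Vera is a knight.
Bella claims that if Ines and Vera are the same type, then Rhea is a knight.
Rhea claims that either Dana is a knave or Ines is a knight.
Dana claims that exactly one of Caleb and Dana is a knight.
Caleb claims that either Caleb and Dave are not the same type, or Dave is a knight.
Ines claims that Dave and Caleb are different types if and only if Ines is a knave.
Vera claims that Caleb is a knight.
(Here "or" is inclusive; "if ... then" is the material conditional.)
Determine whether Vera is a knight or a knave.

Vera is a knave.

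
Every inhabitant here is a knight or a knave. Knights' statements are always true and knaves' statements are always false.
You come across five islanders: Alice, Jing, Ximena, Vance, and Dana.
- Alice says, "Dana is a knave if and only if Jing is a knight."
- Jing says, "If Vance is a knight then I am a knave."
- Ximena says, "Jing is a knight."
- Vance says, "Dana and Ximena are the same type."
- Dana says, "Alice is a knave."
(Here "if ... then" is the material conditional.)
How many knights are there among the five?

The unique consistent assignment is Alice=knight, Jing=knight, Ximena=knight, Vance=knave, Dana=knave.
That has 3 knights.

3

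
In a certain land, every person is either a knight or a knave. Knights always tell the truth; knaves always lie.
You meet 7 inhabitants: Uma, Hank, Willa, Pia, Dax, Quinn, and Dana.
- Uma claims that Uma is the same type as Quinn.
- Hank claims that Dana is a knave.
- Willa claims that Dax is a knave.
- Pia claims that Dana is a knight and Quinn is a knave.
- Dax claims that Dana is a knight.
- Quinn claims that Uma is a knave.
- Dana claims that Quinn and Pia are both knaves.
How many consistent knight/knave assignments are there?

1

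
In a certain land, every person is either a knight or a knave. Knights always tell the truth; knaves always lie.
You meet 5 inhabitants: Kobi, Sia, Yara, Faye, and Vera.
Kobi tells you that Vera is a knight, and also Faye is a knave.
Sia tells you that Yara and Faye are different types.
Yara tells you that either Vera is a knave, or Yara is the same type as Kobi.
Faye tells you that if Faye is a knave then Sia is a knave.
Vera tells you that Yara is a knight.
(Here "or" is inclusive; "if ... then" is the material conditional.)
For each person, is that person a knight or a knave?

Kobi is a knight, so "Vera is a knight, and also Faye is a knave" must be true — and it is.
Since Sia is a knight, "Yara and Faye are different types" needs to be true, which holds.
Since Yara is a knight, "either Vera is a knave, or Yara is the same type as Kobi" needs to be true, which holds.
Faye (knave): "if Faye is a knave then Sia is a knave" — false. ✓
As a knight, Vera's statement "Yara is a knight" should be true; it is.

Kobi is a knight, Sia is a knight, Yara is a knight, Faye is a knave, and Vera is a knight.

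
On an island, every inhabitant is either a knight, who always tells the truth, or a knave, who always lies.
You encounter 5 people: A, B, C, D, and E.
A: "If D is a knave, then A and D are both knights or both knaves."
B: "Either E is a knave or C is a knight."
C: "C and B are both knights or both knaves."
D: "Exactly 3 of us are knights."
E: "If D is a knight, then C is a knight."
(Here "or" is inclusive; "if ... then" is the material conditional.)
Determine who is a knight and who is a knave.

A is a knight, and the claim "if D is a knave, then A and D are both knights or both knaves" is indeed True.
B is a knight, and the claim "either E is a knave or C is a knight" is indeed True.
C is a knave, and the claim "C and B are both knights or both knaves" is indeed False.
D is a knight; "exactly 3 of us are knights" is True, as required.
Since E is a knave, "if D is a knight, then C is a knight" needs to be False, which holds.

A is a knight, B is a knight, C is a knave, D is a knight, and E is a knave.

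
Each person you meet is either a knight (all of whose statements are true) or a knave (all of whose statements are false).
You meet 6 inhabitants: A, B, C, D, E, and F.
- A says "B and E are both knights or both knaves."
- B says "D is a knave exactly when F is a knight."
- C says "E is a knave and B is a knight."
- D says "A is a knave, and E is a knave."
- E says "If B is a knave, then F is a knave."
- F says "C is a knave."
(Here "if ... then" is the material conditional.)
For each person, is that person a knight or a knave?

A is a knight, B is a knight, C is a knave, D is a knave, E is a knight, and F is a knight.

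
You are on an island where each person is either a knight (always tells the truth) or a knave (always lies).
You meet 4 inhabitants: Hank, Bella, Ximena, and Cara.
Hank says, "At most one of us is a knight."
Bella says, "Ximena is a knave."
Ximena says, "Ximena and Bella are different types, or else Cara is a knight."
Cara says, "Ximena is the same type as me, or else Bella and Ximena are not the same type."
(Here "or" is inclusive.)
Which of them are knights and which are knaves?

Hank is a knave, Bella is a knave, Ximena is a knight, and Cara is a knight.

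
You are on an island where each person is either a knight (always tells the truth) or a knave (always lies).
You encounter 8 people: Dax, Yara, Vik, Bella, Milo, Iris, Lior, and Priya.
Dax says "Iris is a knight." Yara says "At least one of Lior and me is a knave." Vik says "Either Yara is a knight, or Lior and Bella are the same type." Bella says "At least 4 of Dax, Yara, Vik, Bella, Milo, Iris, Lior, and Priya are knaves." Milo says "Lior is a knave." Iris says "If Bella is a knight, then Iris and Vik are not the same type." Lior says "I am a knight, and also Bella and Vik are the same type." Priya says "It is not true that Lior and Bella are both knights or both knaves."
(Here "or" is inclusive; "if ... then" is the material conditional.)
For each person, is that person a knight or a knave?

Knights: Dax, Yara, Vik, Milo, and Iris. Knaves: Bella, Lior, and Priya.

Dax (knight): "Iris is a knight" — True. ✓
Yara is a knight, so "at least one of Lior and me is a knave" must be True — and it is.
Vik (knight): "either Yara is a knight, or Lior and Bella are the same type" — True. ✓
Bella (knave): "at least 4 of Dax, Yara, Vik, Bella, Milo, Iris, Lior, and Priya are knaves" — false. ✓
As a knight, Milo's statement "Lior is a knave" should be True; it is.
Iris (knight): "if Bella is a knight, then Iris and Vik are not the same type" — True. ✓
Lior is a knave, so "I am a knight, and also Bella and Vik are the same type" must be false — and it is.
Priya (knave): "it is not true that Lior and Bella are both knights or both knaves" — false. ✓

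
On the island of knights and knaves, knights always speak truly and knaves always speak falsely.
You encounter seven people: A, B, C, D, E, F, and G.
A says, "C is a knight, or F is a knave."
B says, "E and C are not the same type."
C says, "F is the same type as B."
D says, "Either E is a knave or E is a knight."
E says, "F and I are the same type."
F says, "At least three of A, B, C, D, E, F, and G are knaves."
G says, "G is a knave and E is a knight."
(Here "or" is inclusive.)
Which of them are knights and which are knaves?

A is a knave, and the claim "C is a knight, or F is a knave" is indeed False.
B (knave): "E and C are not the same type" — False. ✓
C is a knave, so "F is the same type as B" must be False — and it is.
D is a knight, so "either E is a knave or E is a knight" must be true — and it is.
As a knave, E's statement "F and I are the same type" should be False; it is.
F is a knight; "at least three of A, B, C, D, E, F, and G are knaves" is true, as required.
G is a knave, and the claim "G is a knave and E is a knight" is indeed False.

A is a knave, B is a knave, C is a knave, D is a knight, E is a knave, F is a knight, and G is a knave.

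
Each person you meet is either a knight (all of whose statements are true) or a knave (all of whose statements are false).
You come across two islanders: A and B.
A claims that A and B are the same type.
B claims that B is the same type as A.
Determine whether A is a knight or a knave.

A is a knight.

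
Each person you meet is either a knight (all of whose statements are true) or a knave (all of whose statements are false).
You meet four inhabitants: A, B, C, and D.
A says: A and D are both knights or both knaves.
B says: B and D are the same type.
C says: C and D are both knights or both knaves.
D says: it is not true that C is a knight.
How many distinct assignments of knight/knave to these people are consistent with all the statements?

4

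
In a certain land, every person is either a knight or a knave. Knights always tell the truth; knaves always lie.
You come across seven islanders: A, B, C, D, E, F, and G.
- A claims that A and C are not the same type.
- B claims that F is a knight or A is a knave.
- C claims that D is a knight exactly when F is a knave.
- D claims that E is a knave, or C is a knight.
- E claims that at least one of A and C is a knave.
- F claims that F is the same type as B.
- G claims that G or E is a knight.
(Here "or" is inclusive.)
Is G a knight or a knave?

G is a knight.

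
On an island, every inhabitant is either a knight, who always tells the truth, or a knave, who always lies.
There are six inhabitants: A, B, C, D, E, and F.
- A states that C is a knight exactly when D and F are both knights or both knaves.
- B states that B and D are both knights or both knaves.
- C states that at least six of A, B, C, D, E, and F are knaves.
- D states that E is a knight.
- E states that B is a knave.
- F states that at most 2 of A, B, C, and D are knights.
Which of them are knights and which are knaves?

As a knave, A's statement "C is a knight exactly when D and F are both knights or both knaves" should be False; it is.
Since B is a knave, "B and D are both knights or both knaves" needs to be False, which holds.
C (knave): "at least six of A, B, C, D, E, and F are knaves" — False. ✓
D is a knight, and the claim "E is a knight" is indeed True.
E is a knight, so "B is a knave" must be True — and it is.
F is a knight, and the claim "at most 2 of A, B, C, and D are knights" is indeed True.

A is a knave, B is a knave, C is a knave, D is a knight, E is a knight, and F is a knight.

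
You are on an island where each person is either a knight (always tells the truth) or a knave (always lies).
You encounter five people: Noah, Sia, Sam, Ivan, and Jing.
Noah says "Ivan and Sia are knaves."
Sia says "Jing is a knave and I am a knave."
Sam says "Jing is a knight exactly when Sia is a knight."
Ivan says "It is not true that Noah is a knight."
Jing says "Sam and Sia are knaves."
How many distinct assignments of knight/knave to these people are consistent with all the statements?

2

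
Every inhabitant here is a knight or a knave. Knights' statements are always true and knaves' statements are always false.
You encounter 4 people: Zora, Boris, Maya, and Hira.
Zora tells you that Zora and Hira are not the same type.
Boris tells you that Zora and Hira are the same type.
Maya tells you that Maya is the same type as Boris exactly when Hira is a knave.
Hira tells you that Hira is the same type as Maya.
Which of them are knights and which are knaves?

Suppose Zora is a knight. Then Zora's statement "Zora and Hira are not the same type" would have to be true. Checking the 8 ways to assign the others, none is consistent with every speaker.
(For instance, with Boris=knight, Maya=knight, Hira=knave, Boris's claim "Zora and Hira are the same type" comes out false where it would need to be true.)
So Zora must be a knave, making "Zora and Hira are not the same type" false. Taking Zora=knave, Boris=knight, Maya=knight, Hira=knave, each remaining statement checks out:
  Boris (knight): "Zora and Hira are the same type" — true. ✓
  Maya (knight): "Maya is the same type as Boris exactly when Hira is a knave" — true. ✓
  Hira (knave): "Hira is the same type as Maya" — false. ✓
This is the unique consistent assignment.

Knights: Boris and Maya. Knaves: Zora and Hira.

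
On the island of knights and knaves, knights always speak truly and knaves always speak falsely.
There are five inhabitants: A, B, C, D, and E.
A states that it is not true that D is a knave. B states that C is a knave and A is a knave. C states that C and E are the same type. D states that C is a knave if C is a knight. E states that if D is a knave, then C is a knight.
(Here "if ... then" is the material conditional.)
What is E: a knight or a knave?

Consistent assignments: {A=knight, B=knave, C=knave, D=knight, E=knight}; {A=knave, B=knave, C=knight, D=knave, E=knight}
In every consistent assignment, E is a knight.

E is a knight.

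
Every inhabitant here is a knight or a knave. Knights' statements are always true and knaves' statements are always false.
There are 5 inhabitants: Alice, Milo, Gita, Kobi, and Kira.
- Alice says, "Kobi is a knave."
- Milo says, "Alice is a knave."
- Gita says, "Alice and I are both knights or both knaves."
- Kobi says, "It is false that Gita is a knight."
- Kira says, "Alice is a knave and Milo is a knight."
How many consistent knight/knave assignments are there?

1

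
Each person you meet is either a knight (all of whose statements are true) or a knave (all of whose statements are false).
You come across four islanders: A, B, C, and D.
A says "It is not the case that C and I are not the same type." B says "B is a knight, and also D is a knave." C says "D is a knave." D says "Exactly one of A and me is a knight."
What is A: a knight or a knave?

A is a knave.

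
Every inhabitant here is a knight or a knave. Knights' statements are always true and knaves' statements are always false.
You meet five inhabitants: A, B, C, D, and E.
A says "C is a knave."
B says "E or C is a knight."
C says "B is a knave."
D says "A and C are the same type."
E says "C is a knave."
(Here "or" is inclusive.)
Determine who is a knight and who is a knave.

A is a knight, B is a knight, C is a knave, D is a knave, and E is a knight.

A is a knight, and the claim "C is a knave" is indeed True.
B is a knight, and the claim "E or C is a knight" is indeed True.
C is a knave, and the claim "B is a knave" is indeed false.
D (knave): "A and C are the same type" — false. ✓
As a knight, E's statement "C is a knave" should be True; it is.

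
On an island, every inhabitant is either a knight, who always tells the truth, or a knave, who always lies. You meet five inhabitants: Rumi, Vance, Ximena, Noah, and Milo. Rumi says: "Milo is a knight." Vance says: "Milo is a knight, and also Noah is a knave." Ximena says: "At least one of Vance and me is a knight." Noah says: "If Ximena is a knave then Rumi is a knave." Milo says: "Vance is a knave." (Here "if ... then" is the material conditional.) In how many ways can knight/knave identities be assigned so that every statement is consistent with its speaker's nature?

1

Consistent assignments:
  Rumi=knight, Vance=knave, Ximena=knight, Noah=knight, Milo=knight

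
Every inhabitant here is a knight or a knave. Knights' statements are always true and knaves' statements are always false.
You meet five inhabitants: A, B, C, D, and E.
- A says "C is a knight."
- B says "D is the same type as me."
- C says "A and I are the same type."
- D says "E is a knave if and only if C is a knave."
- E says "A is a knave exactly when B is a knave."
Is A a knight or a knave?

Consistent assignments: {A=knight, B=knight, C=knight, D=knight, E=knight}
In every consistent assignment, A is a knight.

A is a knight.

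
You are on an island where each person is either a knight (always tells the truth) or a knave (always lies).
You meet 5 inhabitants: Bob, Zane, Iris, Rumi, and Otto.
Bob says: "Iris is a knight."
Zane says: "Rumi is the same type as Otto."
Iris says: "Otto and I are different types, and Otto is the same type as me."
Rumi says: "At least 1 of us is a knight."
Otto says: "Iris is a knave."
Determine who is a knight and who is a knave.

Bob is a knave; "Iris is a knight" is False, as required.
Zane is a knight, so "Rumi is the same type as Otto" must be true — and it is.
Iris is a knave, and the claim "Otto and I are different types, and Otto is the same type as me" is indeed False.
As a knight, Rumi's statement "at least 1 of us is a knight" should be true; it is.
Otto is a knight; "Iris is a knave" is true, as required.

Bob is a knave, Zane is a knight, Iris is a knave, Rumi is a knight, and Otto is a knight.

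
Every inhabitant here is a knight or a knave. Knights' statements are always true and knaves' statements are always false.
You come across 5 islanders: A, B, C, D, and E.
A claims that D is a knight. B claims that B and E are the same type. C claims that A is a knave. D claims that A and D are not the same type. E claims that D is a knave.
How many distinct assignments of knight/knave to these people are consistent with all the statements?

2

Consistent assignments:
  A=knave, B=knight, C=knight, D=knave, E=knight
  A=knave, B=knave, C=knight, D=knave, E=knight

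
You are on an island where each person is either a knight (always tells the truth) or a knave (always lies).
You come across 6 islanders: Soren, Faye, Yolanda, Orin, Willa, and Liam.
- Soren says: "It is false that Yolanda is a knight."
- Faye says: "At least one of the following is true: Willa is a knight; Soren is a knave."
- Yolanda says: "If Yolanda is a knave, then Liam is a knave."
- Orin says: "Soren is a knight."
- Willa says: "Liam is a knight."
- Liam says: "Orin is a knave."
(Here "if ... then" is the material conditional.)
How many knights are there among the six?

4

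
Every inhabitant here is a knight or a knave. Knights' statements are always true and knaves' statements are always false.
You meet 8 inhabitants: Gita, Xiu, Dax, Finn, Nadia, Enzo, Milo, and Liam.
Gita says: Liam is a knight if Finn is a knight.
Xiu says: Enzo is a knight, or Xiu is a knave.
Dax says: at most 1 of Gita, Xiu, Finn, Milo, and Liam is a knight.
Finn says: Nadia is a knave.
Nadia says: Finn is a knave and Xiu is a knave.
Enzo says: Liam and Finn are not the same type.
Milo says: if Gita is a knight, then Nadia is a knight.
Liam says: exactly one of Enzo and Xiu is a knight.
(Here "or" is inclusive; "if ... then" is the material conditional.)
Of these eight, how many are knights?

The unique consistent assignment is Gita=knave, Xiu=knight, Dax=knave, Finn=knight, Nadia=knave, Enzo=knight, Milo=knight, Liam=knave.
That has 4 knights.

4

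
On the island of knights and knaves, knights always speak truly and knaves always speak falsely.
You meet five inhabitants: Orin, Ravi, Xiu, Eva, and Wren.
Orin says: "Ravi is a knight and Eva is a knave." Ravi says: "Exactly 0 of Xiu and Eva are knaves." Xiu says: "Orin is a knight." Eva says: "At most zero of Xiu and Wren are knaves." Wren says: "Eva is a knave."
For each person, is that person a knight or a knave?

Orin is a knave, Ravi is a knave, Xiu is a knave, Eva is a knave, and Wren is a knight.

As a knave, Orin's statement "Ravi is a knight and Eva is a knave" should be False; it is.
Ravi is a knave, so "exactly 0 of Xiu and Eva are knaves" must be False — and it is.
Xiu is a knave, and the claim "Orin is a knight" is indeed False.
Since Eva is a knave, "at most zero of Xiu and Wren are knaves" needs to be False, which holds.
As a knight, Wren's statement "Eva is a knave" should be true; it is.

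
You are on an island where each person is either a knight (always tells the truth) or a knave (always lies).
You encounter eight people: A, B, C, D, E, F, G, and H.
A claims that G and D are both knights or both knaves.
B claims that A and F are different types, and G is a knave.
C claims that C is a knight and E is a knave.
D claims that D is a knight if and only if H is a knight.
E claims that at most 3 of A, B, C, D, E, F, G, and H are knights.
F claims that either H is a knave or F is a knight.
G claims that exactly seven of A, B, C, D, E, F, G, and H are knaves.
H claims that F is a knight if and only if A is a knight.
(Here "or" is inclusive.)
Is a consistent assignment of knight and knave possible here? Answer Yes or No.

Yes

One consistent assignment: A=knight, B=knave, C=knight, D=knave, E=knave, F=knight, G=knave, H=knight.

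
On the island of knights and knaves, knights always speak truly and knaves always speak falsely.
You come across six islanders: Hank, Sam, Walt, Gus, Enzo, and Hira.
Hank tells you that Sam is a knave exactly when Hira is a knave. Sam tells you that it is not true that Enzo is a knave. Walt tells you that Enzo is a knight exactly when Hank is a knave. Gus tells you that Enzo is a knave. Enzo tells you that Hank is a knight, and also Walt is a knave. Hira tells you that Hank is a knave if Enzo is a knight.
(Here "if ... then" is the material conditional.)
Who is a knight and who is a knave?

Hank is a knave; "Sam is a knave exactly when Hira is a knave" is False, as required.
Sam is a knave, and the claim "it is not true that Enzo is a knave" is indeed False.
Walt (knave): "Enzo is a knight exactly when Hank is a knave" — False. ✓
Gus (knight): "Enzo is a knave" — True. ✓
Enzo is a knave, so "Hank is a knight, and also Walt is a knave" must be False — and it is.
As a knight, Hira's statement "Hank is a knave if Enzo is a knight" should be True; it is.

Hank is a knave, Sam is a knave, Walt is a knave, Gus is a knight, Enzo is a knave, and Hira is a knight.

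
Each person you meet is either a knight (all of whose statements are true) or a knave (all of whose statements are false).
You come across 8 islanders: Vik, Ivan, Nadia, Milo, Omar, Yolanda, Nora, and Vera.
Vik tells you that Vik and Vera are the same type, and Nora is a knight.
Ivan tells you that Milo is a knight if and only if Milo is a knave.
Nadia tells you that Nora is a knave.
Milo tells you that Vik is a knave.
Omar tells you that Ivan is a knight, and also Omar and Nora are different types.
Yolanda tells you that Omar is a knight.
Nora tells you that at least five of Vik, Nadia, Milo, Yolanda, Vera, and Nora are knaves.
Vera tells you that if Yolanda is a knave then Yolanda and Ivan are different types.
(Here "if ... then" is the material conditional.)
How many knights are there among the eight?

The unique consistent assignment is Vik=knave, Ivan=knave, Nadia=knight, Milo=knight, Omar=knave, Yolanda=knave, Nora=knave, Vera=knave.
That has 2 knights.

2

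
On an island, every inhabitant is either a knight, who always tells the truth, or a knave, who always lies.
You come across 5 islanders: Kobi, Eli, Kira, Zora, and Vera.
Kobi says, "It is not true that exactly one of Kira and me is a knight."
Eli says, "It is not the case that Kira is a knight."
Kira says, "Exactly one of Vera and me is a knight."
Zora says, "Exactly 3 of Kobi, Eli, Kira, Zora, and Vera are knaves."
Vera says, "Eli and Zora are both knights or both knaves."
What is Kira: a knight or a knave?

Kira is a knight.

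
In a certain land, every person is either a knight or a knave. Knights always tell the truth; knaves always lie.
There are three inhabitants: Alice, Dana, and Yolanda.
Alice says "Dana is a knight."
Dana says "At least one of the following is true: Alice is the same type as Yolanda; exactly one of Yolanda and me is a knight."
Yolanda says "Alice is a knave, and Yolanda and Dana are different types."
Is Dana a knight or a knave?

Dana is a knight.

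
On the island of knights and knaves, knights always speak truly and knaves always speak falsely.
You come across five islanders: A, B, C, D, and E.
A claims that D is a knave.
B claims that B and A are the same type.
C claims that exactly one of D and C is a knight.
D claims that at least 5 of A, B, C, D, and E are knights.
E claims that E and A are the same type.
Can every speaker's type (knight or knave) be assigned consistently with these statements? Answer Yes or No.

One consistent assignment: A=knight, B=knight, C=knight, D=knave, E=knight.

Yes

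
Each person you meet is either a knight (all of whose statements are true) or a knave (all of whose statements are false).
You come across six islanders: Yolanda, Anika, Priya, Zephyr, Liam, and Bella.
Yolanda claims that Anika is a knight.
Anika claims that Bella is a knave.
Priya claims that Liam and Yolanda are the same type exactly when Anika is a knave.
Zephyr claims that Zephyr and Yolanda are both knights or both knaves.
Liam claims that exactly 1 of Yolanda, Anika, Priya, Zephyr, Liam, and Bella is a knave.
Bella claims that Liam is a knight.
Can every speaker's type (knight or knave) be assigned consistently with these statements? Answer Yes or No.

Yes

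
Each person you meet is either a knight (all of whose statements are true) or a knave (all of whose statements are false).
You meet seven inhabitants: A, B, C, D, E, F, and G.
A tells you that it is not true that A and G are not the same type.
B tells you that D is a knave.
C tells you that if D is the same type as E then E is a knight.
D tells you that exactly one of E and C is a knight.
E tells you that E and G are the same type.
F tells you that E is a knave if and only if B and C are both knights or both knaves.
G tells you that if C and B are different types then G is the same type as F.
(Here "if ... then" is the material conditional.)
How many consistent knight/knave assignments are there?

2

Consistent assignments:
  A=knight, B=knight, C=knight, D=knave, E=knight, F=knave, G=knight
  A=knave, B=knight, C=knight, D=knave, E=knight, F=knave, G=knight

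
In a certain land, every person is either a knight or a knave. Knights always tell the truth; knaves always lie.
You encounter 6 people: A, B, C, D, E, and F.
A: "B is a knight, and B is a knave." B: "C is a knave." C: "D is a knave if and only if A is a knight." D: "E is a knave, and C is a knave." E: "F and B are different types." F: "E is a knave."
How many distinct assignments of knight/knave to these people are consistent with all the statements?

1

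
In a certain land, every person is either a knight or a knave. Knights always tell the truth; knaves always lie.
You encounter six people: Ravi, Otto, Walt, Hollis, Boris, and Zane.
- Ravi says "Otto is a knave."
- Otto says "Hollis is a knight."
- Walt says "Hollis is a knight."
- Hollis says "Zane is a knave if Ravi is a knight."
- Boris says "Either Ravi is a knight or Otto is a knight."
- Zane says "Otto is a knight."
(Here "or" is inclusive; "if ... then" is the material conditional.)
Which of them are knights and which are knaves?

Ravi (knave): "Otto is a knave" — False. ✓
Otto (knight): "Hollis is a knight" — True. ✓
Walt (knight): "Hollis is a knight" — True. ✓
Since Hollis is a knight, "Zane is a knave if Ravi is a knight" needs to be True, which holds.
Boris is a knight, so "either Ravi is a knight or Otto is a knight" must be True — and it is.
Zane is a knight, and the claim "Otto is a knight" is indeed True.

Knights: Otto, Walt, Hollis, Boris, and Zane. Knaves: Ravi.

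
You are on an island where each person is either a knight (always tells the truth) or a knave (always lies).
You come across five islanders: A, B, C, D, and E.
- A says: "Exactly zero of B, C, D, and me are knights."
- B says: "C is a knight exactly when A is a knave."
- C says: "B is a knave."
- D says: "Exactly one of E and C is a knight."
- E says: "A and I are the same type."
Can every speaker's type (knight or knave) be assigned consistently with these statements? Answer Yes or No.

No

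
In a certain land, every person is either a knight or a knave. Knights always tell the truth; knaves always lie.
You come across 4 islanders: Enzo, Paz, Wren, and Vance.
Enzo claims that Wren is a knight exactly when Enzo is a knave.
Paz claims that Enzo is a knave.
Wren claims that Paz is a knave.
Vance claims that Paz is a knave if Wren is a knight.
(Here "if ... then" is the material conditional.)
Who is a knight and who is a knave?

Enzo is a knave; "Wren is a knight exactly when Enzo is a knave" is false, as required.
Paz is a knight, and the claim "Enzo is a knave" is indeed True.
Wren is a knave, and the claim "Paz is a knave" is indeed false.
As a knight, Vance's statement "Paz is a knave if Wren is a knight" should be True; it is.

Enzo is a knave, Paz is a knight, Wren is a knave, and Vance is a knight.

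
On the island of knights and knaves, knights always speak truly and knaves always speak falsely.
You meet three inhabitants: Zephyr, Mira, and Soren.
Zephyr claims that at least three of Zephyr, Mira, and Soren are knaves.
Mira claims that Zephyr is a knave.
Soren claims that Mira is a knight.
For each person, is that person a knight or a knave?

Zephyr is a knave, Mira is a knight, and Soren is a knight.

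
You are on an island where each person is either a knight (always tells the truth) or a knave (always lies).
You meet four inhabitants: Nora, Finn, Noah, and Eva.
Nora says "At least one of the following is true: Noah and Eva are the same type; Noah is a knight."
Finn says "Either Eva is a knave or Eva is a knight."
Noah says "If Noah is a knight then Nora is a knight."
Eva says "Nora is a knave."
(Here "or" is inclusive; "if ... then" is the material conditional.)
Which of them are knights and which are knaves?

Nora is a knight, Finn is a knight, Noah is a knight, and Eva is a knave.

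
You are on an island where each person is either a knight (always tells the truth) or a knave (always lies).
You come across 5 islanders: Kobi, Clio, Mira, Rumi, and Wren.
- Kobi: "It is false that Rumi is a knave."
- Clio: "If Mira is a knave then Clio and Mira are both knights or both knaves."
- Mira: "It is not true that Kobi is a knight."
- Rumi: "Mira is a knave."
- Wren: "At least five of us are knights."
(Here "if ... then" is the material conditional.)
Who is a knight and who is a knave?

Knights: Clio and Mira. Knaves: Kobi, Rumi, and Wren.

Suppose Kobi is a knight. Then Kobi's statement "it is false that Rumi is a knave" would have to be true. Checking the 16 ways to assign the others, none is consistent with every speaker.
(For instance, with Clio=knight, Mira=knight, Rumi=knave, Wren=knave, Kobi's claim "it is false that Rumi is a knave" comes out false where it would need to be true.)
So Kobi must be a knave, making "it is false that Rumi is a knave" false. Taking Kobi=knave, Clio=knight, Mira=knight, Rumi=knave, Wren=knave, each remaining statement checks out:
  Clio (knight): "if Mira is a knave then Clio and Mira are both knights or both knaves" — true. ✓
  Mira (knight): "it is not true that Kobi is a knight" — true. ✓
  Rumi (knave): "Mira is a knave" — false. ✓
  Wren (knave): "at least five of us are knights" — false. ✓
This is the unique consistent assignment.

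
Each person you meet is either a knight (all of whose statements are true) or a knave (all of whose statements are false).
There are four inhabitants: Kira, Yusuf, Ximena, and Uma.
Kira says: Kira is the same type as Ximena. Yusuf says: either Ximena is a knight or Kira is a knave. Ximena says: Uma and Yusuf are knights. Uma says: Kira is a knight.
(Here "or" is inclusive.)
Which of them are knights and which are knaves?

Kira is a knight, Yusuf is a knight, Ximena is a knight, and Uma is a knight.

Kira is a knight, and the claim "Kira is the same type as Ximena" is indeed True.
Yusuf is a knight, so "either Ximena is a knight or Kira is a knave" must be True — and it is.
Ximena (knight): "Uma and Yusuf are knights" — True. ✓
Uma is a knight, so "Kira is a knight" must be True — and it is.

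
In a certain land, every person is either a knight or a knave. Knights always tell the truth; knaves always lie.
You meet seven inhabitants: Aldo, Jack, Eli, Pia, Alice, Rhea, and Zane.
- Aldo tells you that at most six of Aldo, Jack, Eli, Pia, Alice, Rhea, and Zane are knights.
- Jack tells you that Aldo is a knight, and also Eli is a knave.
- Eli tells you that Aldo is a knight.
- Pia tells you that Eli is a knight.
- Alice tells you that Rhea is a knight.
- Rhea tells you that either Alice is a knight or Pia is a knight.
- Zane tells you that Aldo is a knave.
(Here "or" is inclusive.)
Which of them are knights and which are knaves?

Knights: Aldo, Eli, Pia, Alice, and Rhea. Knaves: Jack and Zane.

Since Aldo is a knight, "at most six of Aldo, Jack, Eli, Pia, Alice, Rhea, and Zane are knights" needs to be true, which holds.
Jack is a knave, so "Aldo is a knight, and also Eli is a knave" must be False — and it is.
As a knight, Eli's statement "Aldo is a knight" should be true; it is.
Pia (knight): "Eli is a knight" — true. ✓
As a knight, Alice's statement "Rhea is a knight" should be true; it is.
Rhea is a knight; "either Alice is a knight or Pia is a knight" is true, as required.
Zane is a knave, so "Aldo is a knave" must be False — and it is.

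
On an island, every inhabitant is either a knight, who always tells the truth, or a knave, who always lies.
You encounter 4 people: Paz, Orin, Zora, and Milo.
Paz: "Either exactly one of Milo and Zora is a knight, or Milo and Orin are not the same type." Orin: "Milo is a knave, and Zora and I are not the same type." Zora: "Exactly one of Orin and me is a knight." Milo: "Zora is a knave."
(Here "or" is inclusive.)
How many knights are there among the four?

2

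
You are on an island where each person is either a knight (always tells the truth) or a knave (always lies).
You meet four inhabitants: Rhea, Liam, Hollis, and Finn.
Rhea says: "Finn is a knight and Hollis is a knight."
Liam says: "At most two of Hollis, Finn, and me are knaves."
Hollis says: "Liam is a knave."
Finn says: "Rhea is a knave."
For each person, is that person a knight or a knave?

Rhea is a knave, Liam is a knight, Hollis is a knave, and Finn is a knight.

As a knave, Rhea's statement "Finn is a knight and Hollis is a knight" should be False; it is.
Liam is a knight; "at most two of Hollis, Finn, and me are knaves" is true, as required.
Hollis is a knave; "Liam is a knave" is False, as required.
Since Finn is a knight, "Rhea is a knave" needs to be true, which holds.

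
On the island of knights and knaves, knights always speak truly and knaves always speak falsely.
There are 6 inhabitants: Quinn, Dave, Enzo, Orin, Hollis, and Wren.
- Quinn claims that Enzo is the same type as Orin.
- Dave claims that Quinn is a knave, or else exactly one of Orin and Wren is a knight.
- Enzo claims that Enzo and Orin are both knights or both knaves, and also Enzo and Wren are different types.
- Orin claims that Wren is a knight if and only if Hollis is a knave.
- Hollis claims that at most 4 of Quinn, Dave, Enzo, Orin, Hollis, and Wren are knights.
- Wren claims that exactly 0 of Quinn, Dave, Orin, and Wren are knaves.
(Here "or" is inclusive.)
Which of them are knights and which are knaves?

Knights: Dave, Orin, and Hollis. Knaves: Quinn, Enzo, and Wren.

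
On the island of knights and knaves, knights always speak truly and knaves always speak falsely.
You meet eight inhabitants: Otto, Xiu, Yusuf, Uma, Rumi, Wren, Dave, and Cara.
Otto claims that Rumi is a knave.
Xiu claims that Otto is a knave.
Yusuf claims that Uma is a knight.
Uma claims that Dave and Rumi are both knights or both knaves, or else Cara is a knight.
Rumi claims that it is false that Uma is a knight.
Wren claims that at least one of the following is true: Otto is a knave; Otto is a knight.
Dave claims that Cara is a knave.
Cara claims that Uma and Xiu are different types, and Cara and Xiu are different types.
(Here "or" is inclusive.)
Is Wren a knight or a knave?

Wren is a knight.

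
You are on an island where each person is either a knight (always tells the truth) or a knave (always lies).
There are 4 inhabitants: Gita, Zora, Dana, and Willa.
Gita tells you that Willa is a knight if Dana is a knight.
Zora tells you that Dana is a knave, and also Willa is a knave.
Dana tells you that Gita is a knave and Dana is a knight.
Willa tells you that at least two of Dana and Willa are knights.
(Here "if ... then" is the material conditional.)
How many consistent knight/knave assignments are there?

Consistent assignments:
  Gita=knight, Zora=knight, Dana=knave, Willa=knave
  Gita=knave, Zora=knave, Dana=knight, Willa=knave

2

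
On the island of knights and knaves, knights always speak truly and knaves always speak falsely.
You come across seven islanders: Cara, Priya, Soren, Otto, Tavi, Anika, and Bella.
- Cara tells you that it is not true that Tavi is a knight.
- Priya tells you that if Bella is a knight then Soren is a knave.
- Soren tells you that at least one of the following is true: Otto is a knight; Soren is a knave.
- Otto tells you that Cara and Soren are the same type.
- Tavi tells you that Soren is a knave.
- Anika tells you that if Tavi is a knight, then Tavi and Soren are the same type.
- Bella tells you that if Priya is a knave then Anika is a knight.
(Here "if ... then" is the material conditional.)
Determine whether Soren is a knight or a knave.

Soren is a knight.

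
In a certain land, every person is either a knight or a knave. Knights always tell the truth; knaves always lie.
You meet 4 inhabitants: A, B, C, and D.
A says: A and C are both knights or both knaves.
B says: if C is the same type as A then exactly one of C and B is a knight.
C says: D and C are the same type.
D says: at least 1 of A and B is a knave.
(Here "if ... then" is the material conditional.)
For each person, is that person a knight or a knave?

Since A is a knave, "A and C are both knights or both knaves" needs to be False, which holds.
B (knight): "if C is the same type as A then exactly one of C and B is a knight" — true. ✓
C (knight): "D and C are the same type" — true. ✓
As a knight, D's statement "at least 1 of A and B is a knave" should be true; it is.

A is a knave, B is a knight, C is a knight, and D is a knight.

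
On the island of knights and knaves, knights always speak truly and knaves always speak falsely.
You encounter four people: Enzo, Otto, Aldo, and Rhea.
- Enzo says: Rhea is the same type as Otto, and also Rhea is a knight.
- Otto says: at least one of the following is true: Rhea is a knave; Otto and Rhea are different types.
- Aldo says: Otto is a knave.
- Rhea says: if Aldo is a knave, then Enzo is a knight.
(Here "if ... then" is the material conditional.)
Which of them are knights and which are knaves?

Enzo is a knave, Otto is a knight, Aldo is a knave, and Rhea is a knave.

Since Enzo is a knave, "Rhea is the same type as Otto, and also Rhea is a knight" needs to be false, which holds.
Otto is a knight, and the claim "at least one of the following is true: Rhea is a knave; Otto and Rhea are different types" is indeed True.
Aldo is a knave, and the claim "Otto is a knave" is indeed false.
Rhea is a knave, and the claim "if Aldo is a knave, then Enzo is a knight" is indeed false.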